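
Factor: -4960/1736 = -1 * 2^2 * 5^1 * 7^(-1) = -20/7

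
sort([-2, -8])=[-8, -2]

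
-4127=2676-6803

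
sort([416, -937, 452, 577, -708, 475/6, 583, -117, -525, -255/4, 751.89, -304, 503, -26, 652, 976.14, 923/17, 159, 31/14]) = [-937, -708, -525, -304, -117, -255/4, -26, 31/14, 923/17, 475/6, 159, 416, 452, 503, 577, 583, 652, 751.89, 976.14]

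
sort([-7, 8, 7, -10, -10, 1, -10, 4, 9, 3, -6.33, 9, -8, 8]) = [-10, -10, -10, -8, -7, -6.33, 1, 3, 4, 7, 8, 8, 9, 9]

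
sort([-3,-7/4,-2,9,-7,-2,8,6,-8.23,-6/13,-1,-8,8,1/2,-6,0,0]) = [-8.23,-8,-7,-6,-3,-2,-2,-7/4,-1,-6/13,0,0,1/2,6,8,8,9]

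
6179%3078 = 23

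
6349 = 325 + 6024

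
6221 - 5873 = 348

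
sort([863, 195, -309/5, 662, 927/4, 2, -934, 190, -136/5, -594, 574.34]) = [-934, -594, -309/5, -136/5, 2, 190, 195, 927/4, 574.34, 662, 863]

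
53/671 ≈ 0.0790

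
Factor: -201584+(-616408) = -1*2^3*3^3*7^1*541^1 = -817992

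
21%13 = 8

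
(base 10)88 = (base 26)3a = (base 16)58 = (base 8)130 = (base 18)4g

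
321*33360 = 10708560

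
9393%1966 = 1529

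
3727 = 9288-5561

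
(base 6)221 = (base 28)31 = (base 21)41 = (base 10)85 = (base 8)125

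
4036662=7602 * 531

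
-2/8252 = -1/4126≈-0.000242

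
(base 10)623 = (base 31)k3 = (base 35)hs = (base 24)11n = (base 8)1157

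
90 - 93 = -3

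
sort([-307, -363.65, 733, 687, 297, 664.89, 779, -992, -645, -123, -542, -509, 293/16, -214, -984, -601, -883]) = [-992, -984, -883, -645, -601, -542, -509, -363.65, -307, -214, -123, 293/16, 297, 664.89, 687, 733, 779]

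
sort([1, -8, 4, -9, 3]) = [-9, -8, 1, 3, 4]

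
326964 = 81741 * 4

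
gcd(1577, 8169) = 1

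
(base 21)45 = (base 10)89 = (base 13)6b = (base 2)1011001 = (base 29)32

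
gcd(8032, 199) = 1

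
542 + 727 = 1269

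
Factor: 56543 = 56543^1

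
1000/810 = 100/81 ≈ 1.23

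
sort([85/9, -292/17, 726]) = [-292/17, 85/9, 726]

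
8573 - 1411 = 7162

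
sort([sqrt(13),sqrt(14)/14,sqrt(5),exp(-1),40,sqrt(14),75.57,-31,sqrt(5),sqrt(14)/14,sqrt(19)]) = [-31,sqrt(14)/14,sqrt(14)/14,exp(-1),sqrt(5),sqrt(5),sqrt(13),sqrt(14),sqrt(19),40,75.57]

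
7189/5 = 1437 + 4/5 = 1437.80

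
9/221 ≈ 0.0407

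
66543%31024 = 4495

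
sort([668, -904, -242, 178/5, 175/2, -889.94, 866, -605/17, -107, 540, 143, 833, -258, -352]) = [-904, -889.94, -352, -258, -242, -107, -605/17, 178/5, 175/2, 143, 540, 668, 833, 866]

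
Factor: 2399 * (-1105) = -1 * 5^1 * 13^1 * 17^1 * 2399^1 = -2650895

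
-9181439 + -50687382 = -59868821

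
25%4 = 1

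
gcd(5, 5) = 5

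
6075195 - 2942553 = 3132642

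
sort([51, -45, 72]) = [-45, 51, 72]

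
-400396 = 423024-823420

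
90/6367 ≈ 0.0141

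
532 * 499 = 265468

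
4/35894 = 2/17947 ≈ 0.000111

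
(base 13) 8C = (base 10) 116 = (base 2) 1110100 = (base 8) 164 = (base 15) 7B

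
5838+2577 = 8415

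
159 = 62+97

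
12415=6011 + 6404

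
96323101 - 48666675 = 47656426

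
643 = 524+119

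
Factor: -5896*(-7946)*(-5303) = -1*2^4*11^1*29^1*67^1*137^1*5303^1 = -248443513648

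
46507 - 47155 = -648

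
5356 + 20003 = 25359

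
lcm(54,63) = 378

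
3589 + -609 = 2980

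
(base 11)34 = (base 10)37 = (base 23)1e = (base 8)45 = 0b100101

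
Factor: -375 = -1 * 3^1 * 5^3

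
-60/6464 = -15/1616 ≈ -0.00928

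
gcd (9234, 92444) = 2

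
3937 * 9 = 35433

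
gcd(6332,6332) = 6332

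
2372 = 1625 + 747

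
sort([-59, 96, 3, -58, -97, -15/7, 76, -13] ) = [-97, -59, -58, -13, -15/7, 3, 76, 96] 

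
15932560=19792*805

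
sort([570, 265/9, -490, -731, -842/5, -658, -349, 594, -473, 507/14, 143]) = [-731, -658, -490, -473, -349, -842/5, 265/9, 507/14, 143, 570, 594]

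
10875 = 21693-10818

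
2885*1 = 2885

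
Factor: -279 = -1*3^2*31^1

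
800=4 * 200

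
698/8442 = 349/4221 ≈ 0.0827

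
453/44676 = 151/14892 ≈ 0.0101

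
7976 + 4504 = 12480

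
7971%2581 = 228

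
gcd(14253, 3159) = 3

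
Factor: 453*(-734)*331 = -1*2^1*3^1*151^1*331^1*367^1 = -110058162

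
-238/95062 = -119/47531 ≈ -0.00250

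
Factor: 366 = 2^1*3^1*61^1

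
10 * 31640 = 316400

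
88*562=49456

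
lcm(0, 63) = 0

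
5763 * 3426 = 19744038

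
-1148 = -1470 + 322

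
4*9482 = 37928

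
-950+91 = -859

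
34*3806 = 129404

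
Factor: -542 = -1*2^1*271^1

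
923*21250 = 19613750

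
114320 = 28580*4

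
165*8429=1390785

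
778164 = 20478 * 38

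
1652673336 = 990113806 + 662559530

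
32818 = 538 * 61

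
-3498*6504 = -22750992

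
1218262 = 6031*202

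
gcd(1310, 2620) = 1310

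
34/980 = 17/490 ≈ 0.0347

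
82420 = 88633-6213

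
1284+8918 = 10202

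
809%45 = 44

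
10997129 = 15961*689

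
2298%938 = 422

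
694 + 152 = 846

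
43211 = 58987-15776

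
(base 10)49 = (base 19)2b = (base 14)37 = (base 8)61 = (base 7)100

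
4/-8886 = -2/4443 ≈ -0.000450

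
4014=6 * 669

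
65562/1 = 65562 = 65562.00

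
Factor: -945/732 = -1*2^(-2)*3^2*5^1*7^1*61^(-1) = -315/244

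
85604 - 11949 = 73655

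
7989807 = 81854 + 7907953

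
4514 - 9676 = -5162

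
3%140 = 3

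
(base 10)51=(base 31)1k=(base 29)1m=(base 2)110011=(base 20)2b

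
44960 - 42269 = 2691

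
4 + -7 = -3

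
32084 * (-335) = -10748140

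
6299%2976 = 347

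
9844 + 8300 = 18144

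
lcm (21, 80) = 1680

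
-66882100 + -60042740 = -126924840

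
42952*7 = 300664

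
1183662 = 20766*57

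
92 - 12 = 80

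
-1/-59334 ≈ 0.0000169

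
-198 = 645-843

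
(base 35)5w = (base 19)ah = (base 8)317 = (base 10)207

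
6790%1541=626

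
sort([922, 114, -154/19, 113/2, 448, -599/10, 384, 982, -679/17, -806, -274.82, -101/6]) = [-806, -274.82, -599/10, -679/17, -101/6, -154/19, 113/2, 114, 384, 448, 922, 982]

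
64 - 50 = 14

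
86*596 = 51256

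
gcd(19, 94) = 1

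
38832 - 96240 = -57408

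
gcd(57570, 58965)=15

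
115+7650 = 7765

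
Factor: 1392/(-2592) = -1*2^(-1)*3^(-3)*29^1 = -29/54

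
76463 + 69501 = 145964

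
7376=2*3688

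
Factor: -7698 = -1*2^1*3^1*1283^1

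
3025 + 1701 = 4726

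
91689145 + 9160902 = 100850047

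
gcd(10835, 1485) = 55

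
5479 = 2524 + 2955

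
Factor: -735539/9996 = -1*2^(-2)*3^(-1)*883^1 = -883/12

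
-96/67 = -1 - 29/67 ≈ -1.43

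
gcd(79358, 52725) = 1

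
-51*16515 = -842265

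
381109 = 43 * 8863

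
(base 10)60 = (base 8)74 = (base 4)330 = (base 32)1s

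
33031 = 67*493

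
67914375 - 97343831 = -29429456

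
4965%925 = 340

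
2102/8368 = 1051/4184 ≈ 0.251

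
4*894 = 3576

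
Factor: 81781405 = 5^1 * 3313^1 * 4937^1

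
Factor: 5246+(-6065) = -1 * 3^2 * 7^1 * 13^1 = -819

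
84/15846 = 14/2641 ≈ 0.00530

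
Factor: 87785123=87785123^1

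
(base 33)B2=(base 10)365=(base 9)445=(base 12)265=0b101101101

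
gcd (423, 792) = 9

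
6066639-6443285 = -376646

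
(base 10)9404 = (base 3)110220022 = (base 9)13808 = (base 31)9ob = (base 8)22274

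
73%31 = 11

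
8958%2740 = 738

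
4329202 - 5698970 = -1369768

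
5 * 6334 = 31670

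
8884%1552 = 1124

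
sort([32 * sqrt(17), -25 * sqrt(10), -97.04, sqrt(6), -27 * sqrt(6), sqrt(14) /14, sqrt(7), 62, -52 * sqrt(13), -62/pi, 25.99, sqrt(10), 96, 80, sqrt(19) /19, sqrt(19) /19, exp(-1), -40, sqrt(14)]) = [-52 * sqrt(13), -97.04, -25 * sqrt(10), -27 * sqrt(6), -40, -62/pi, sqrt(19) /19, sqrt(19) /19, sqrt(14) /14, exp(-1), sqrt(6), sqrt(7), sqrt(10), sqrt(14), 25.99, 62, 80, 96, 32 * sqrt(17)]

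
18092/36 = 502 + 5/9 ≈ 502.56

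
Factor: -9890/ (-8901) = 2^1 * 3^ (-2) * 5^1 = 10/9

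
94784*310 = 29383040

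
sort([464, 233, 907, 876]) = [233, 464, 876, 907]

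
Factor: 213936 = 2^4*3^1*4457^1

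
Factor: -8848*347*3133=-1*2^4*7^1*13^1*79^1*241^1*347^1=-9619112048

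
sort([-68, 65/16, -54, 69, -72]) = [-72, -68, -54, 65/16, 69]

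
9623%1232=999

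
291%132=27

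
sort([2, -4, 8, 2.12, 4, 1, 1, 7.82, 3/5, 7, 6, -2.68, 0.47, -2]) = [-4, -2.68, -2, 0.47, 3/5, 1, 1, 2, 2.12, 4, 6, 7, 7.82, 8]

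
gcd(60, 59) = 1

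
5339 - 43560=-38221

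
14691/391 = 37+224/391 ≈ 37.57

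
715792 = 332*2156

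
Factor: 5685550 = 2^1*5^2*13^1*8747^1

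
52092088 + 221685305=273777393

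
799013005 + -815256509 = -16243504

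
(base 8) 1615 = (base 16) 38d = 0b1110001101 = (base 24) 1dl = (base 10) 909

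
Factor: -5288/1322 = -1 * 2^2 = -4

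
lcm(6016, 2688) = 126336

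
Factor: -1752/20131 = -1*2^3*3^1*41^(-1)*73^1*491^(-1) 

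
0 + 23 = 23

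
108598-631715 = -523117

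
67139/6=11189+5/6 ≈ 11189.83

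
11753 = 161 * 73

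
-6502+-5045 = -11547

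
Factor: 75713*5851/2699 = 11^1*2699^ (-1)*5851^1*6883^1 = 442996763/2699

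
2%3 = 2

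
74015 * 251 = 18577765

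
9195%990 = 285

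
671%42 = 41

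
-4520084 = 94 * (-48086)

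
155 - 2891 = -2736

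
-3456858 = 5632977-9089835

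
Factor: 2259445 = 5^1*139^1*3251^1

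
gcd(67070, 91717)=1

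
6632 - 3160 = 3472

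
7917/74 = 106 + 73/74 ≈ 106.99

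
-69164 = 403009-472173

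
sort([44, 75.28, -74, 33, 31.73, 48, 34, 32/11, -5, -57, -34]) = [-74, -57, -34, -5, 32/11, 31.73, 33, 34, 44, 48, 75.28]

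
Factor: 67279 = 19^1 * 3541^1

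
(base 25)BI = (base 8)445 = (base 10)293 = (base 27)AN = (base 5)2133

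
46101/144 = 320 + 7/48≈320.15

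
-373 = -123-250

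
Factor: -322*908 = -1*2^3*7^1*23^1*227^1 = -292376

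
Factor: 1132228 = 2^2 * 79^1 * 3583^1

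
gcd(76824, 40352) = 776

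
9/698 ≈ 0.0129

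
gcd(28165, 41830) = 5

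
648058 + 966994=1615052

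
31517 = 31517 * 1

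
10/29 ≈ 0.345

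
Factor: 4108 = 2^2*13^1*79^1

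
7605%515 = 395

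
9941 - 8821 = 1120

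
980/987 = 140/141 ≈ 0.993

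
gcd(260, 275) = 5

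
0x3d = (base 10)61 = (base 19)34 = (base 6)141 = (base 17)3a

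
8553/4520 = 1 + 4033/4520≈1.89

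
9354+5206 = 14560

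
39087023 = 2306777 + 36780246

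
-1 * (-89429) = 89429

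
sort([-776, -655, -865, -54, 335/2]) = [-865, -776, -655, -54, 335/2]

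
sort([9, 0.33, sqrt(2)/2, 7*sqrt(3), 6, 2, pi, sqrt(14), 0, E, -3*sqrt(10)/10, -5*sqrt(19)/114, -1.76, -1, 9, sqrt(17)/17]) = [-1.76, -1, -3*sqrt(10)/10, -5*sqrt(19)/114, 0, sqrt(17)/17, 0.33, sqrt(2)/2, 2, E, pi, sqrt(14), 6, 9, 9, 7*sqrt(3)]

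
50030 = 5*10006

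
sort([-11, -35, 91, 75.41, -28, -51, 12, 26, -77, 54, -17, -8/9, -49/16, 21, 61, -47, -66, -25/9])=[-77, -66, -51, -47, -35, -28, -17, -11, -49/16, -25/9, -8/9, 12, 21, 26, 54, 61, 75.41, 91]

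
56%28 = 0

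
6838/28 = 3419/14 ≈ 244.21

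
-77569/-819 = 94 + 583/819 ≈ 94.71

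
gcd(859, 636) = 1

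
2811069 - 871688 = 1939381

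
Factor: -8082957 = -1*3^1*401^1*6719^1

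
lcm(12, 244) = 732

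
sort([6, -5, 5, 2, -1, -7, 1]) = [-7, -5, -1, 1, 2, 5, 6]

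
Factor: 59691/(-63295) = -1*3^1*5^(-1)*101^1*197^1*12659^(-1)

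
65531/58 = 1129 + 49/58 ≈ 1129.84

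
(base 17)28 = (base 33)19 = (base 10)42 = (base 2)101010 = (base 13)33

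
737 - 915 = -178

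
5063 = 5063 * 1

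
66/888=11/148 ≈ 0.0743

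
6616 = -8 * (-827)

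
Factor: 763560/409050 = 2^2*3^(-1)*5^(-1)*7^1 = 28/15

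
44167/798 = 55+277/798 ≈ 55.35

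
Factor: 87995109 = 3^1 * 29331703^1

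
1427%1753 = 1427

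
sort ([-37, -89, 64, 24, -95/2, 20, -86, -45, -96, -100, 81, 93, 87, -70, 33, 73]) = [-100, -96, -89, -86, -70, -95/2, -45, -37, 20, 24, 33, 64, 73, 81, 87, 93]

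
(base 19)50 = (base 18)55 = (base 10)95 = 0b1011111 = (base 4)1133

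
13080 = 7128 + 5952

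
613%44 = 41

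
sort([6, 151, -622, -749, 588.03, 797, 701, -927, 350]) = [-927, -749, -622, 6, 151, 350, 588.03, 701, 797]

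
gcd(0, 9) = 9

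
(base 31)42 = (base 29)4a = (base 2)1111110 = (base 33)3r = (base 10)126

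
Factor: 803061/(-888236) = -1*2^(-2)*3^3*7^2*607^1*222059^(-1) 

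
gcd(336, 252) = 84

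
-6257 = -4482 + -1775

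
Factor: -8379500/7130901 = -1*2^2*3^ (-1)*5^3*16759^1*2376967^ (-1)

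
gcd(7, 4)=1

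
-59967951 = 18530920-78498871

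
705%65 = 55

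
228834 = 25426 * 9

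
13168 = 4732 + 8436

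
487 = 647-160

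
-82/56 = -41/28≈-1.46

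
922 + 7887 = 8809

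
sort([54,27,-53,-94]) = [-94,-53,27,54]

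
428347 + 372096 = 800443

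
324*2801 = 907524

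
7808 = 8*976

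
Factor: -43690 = -1 * 2^1 * 5^1 * 17^1 * 257^1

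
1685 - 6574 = -4889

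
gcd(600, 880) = 40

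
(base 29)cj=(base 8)557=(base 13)223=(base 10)367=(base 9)447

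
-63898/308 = -31949/154 ≈ -207.46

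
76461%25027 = 1380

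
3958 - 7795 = -3837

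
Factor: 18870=2^1*3^1*5^1*17^1*37^1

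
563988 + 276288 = 840276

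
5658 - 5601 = 57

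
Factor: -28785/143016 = -1*2^(-3)*5^1*19^1*59^(-1) = -95/472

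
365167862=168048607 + 197119255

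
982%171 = 127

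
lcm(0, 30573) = 0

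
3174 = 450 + 2724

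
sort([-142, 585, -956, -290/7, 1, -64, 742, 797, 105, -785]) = [-956, -785, -142, -64, -290/7, 1, 105, 585, 742, 797]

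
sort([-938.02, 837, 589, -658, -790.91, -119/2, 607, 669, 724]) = [-938.02, -790.91, -658, -119/2, 589, 607, 669, 724, 837]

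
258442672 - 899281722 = -640839050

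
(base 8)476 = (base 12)226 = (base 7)633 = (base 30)ai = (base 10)318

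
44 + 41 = 85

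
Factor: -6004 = -1 * 2^2 * 19^1 * 79^1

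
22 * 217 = 4774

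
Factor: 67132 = 2^2 * 13^1 * 1291^1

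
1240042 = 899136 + 340906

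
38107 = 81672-43565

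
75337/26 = 2897 + 15/26 ≈ 2897.58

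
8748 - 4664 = 4084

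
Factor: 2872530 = 2^1 * 3^3 * 5^1 * 10639^1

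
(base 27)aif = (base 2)1111001101111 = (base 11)5943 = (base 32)7jf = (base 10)7791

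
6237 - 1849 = 4388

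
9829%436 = 237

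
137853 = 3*45951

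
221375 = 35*6325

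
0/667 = 0 = 0.00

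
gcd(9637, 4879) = 1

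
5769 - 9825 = -4056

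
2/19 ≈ 0.105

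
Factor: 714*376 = 2^4*3^1*7^1*17^1*47^1 = 268464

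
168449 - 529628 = -361179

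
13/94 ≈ 0.138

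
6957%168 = 69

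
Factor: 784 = 2^4 * 7^2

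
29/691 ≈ 0.0420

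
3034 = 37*82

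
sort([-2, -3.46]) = [-3.46, -2]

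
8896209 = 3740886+5155323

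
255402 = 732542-477140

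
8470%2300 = 1570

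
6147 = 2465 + 3682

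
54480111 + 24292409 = 78772520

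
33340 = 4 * 8335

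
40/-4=-10=-10.00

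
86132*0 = 0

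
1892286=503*3762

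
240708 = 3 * 80236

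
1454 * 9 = 13086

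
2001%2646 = 2001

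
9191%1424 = 647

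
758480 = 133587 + 624893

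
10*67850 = 678500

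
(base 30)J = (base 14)15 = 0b10011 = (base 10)19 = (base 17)12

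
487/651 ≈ 0.748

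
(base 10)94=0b1011110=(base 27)3d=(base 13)73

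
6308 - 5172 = 1136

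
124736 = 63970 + 60766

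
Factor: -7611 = -1*3^1*43^1*59^1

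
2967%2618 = 349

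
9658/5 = 1931 + 3/5 = 1931.60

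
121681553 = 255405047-133723494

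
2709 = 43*63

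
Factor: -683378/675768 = -1*2^(-2)*3^(-1)*37^(-1)*449^1 = -449/444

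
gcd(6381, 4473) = 9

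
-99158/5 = -19831 - 3/5 = -19831.60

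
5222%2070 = 1082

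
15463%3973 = 3544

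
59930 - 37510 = 22420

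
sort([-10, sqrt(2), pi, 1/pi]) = [-10, 1/pi, sqrt(2), pi]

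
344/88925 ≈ 0.00387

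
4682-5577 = -895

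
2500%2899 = 2500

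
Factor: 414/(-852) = -1*2^(-1)*3^1*23^1*71^(-1) = -69/142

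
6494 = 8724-2230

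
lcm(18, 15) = 90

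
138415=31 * 4465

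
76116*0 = 0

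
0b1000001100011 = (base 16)1063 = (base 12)2517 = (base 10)4195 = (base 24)76j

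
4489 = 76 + 4413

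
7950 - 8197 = -247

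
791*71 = 56161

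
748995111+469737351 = 1218732462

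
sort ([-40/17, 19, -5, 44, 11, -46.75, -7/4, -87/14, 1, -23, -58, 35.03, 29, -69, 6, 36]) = [-69, -58, -46.75, -23, -87/14, -5, -40/17, -7/4, 1, 6, 11, 19, 29, 35.03, 36, 44]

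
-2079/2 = -1039 - 1/2 = -1039.50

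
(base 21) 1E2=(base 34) LN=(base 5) 10422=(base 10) 737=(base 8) 1341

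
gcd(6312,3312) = 24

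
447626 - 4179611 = -3731985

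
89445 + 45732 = 135177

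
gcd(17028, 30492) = 396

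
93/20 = 4 + 13/20 = 4.65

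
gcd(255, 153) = 51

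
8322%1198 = 1134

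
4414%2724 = 1690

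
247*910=224770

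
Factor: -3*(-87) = 3^2*29^1 = 261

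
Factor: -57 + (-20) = -1*7^1*11^1 = -77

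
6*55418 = 332508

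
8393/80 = 104 + 73/80 ≈ 104.91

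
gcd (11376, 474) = 474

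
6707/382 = 17+213/382 ≈ 17.56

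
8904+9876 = 18780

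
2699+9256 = 11955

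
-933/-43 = 21 + 30/43 ≈ 21.70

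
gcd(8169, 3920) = 7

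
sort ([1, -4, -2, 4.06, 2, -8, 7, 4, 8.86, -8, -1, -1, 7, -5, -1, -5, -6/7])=[-8, -8, -5, -5, -4, -2, -1, -1, -1, -6/7, 1, 2, 4, 4.06, 7, 7, 8.86]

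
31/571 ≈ 0.0543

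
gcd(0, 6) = 6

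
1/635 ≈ 0.00157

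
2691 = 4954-2263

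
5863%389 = 28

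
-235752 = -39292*6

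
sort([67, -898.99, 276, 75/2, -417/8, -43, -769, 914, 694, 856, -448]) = [-898.99, -769, -448, -417/8, -43, 75/2, 67, 276, 694, 856, 914]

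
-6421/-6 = 1070+1/6 ≈ 1070.17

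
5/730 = 1/146 ≈ 0.00685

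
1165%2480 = 1165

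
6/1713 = 2/571 ≈ 0.00350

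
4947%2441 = 65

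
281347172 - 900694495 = -619347323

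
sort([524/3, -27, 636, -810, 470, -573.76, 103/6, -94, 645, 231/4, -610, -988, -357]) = [-988, -810, -610, -573.76, -357, -94, -27, 103/6, 231/4, 524/3, 470, 636, 645]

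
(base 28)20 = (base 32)1o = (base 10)56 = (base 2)111000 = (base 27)22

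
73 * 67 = 4891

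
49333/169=291 + 154/169 ≈ 291.91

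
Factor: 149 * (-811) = -1 * 149^1 * 811^1 = -120839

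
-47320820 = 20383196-67704016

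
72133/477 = 151 + 2/9 ≈ 151.22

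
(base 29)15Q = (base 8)1764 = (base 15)477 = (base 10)1012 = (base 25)1FC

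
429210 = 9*47690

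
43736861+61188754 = 104925615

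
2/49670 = 1/24835 ≈ 0.0000403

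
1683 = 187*9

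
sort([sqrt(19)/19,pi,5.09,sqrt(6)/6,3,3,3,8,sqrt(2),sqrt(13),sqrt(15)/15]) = [sqrt(19)/19,sqrt(15)/15,sqrt(6)/6,sqrt(2),3,3,3,pi,sqrt(13),5.09,8]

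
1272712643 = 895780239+376932404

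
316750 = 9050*35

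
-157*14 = -2198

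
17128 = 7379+9749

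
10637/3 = 3545 + 2/3 ≈ 3545.67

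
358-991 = -633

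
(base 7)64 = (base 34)1c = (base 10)46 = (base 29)1h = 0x2e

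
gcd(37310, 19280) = 10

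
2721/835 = 3+216/835 ≈ 3.26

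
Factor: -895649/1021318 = -1 * 2^(-1) * 257^(-1) * 1987^(-1) * 895649^1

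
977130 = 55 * 17766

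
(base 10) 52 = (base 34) 1i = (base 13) 40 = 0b110100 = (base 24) 24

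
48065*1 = 48065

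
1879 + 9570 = 11449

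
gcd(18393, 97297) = 1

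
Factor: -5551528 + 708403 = -1*3^3*5^4*7^1*41^1 = -4843125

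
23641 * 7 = 165487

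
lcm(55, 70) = 770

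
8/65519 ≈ 0.000122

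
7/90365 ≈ 0.0000775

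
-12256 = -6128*2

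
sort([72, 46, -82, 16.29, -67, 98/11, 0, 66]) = [-82, -67, 0, 98/11, 16.29, 46, 66, 72]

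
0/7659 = 0 = 0.00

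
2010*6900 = 13869000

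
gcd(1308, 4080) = 12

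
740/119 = 6 + 26/119 ≈ 6.22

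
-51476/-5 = 10295+1/5 = 10295.20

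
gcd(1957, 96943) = 1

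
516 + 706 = 1222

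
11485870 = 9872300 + 1613570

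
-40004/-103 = 388 + 40/103 ≈ 388.39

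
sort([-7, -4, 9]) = [-7, -4, 9]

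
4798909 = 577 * 8317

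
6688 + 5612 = 12300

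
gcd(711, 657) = 9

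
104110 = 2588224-2484114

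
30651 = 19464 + 11187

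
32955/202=163+29/202 ≈ 163.14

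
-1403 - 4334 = -5737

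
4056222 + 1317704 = 5373926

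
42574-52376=-9802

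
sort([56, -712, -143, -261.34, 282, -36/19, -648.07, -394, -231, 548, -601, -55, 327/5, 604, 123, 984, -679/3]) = [-712, -648.07, -601, -394, -261.34, -231, -679/3, -143, -55, -36/19, 56, 327/5, 123, 282, 548, 604, 984]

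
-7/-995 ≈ 0.00704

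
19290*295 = 5690550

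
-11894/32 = -5947/16 ≈ -371.69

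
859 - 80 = 779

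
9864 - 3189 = 6675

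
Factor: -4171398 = -1 * 2^1 * 3^1 * 7^1 * 11^1 * 9029^1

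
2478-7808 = -5330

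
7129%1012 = 45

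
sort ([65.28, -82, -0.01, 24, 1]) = [-82, -0.01, 1, 24, 65.28]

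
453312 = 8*56664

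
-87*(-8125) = 706875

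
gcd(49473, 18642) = 717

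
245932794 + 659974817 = 905907611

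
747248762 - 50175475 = 697073287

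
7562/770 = 3781/385≈9.82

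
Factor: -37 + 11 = -1*2^1*13^1 = -26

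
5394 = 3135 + 2259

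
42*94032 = 3949344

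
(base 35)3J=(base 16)7C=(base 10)124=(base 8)174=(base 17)75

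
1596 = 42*38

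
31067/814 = 38 + 135/814 ≈ 38.17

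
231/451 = 21/41 ≈ 0.512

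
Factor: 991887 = 3^1*13^1*29^1*877^1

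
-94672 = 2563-97235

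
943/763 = 1 + 180/763 ≈ 1.24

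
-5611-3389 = -9000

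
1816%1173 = 643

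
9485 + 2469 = 11954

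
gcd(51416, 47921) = 1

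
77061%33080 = 10901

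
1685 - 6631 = -4946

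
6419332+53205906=59625238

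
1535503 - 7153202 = -5617699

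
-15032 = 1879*(-8)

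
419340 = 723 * 580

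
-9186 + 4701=-4485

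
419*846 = 354474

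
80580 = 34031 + 46549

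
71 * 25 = 1775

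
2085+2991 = 5076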